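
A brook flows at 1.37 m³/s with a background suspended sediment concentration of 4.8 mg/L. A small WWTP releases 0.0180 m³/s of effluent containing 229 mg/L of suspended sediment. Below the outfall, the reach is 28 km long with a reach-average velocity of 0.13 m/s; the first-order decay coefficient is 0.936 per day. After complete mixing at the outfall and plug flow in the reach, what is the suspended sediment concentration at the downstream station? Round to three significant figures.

Flow-weighted average: C = (1.370·4.800 + 0.01800·229.0) / 1.388 = 10.70/1.388 = 7.707 mg/L.
Travel time t = 28·1000 / 0.13 = 215400 s = 59.83 h.
Applying C = C₀e^(−kt): 7.707 × 0.09697 = 0.7474 mg/L.

0.747 mg/L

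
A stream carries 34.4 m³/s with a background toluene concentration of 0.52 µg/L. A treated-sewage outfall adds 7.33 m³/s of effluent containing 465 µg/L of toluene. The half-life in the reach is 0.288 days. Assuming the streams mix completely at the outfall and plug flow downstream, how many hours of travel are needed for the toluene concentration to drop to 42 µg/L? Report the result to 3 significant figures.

Mixed concentration C = ΣQC/ΣQ = (34.40·0.5200 + 7.330·465.0) / 41.73 = 3426/41.73 = 82.11 µg/L.
Half-life 0.288 d → k = ln 2 / 0.288 = 2.407 d⁻¹.
82.11·exp(−k·t) = 42 → t = ln(82.11/42)/k = 24070 s = 6.685 h.

6.68 h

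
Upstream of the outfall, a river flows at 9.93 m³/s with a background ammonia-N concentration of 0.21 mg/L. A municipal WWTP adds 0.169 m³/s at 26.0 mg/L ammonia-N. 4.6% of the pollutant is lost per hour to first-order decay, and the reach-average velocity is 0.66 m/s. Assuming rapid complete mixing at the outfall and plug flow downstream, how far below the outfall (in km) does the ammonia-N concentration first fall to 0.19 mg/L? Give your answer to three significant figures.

Flow-weighted average: C = (9.930·0.2100 + 0.1690·26.00) / 10.10 = 6.479/10.10 = 0.6416 mg/L.
4.6%/h lost → k = −ln(1 − 0.046) = 0.04709 h⁻¹.
Set 0.6416·exp(−k·t) = 0.19 → t = ln(0.6416/0.19)/k = 93030 s = 25.84 h.
Distance = v·t = 0.66·93030 = 61400 m = 61.40 km.

61.4 km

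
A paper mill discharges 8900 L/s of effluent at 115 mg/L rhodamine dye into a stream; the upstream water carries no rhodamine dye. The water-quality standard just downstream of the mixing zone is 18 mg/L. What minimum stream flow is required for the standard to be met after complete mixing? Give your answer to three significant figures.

Set C_mix = 18: (Q·0 + 8900·115.0) / (Q + 8900) = 18
→ Q = 8900·(115.0 − 18)/(18 − 0) = 47960 L/s.

48000 L/s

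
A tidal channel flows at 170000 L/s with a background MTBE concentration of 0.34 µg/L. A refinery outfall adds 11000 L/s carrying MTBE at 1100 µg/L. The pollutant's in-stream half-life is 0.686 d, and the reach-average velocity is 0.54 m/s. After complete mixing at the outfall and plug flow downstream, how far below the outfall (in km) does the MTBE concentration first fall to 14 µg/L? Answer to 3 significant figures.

After mixing, C = (170000·0.3400 + 11000·1100) / 181000 = 12160000/181000 = 67.17 µg/L.
Half-life 0.686 d → k = ln 2 / 0.686 = 1.010 d⁻¹.
Set 67.17·exp(−k·t) = 14 → t = ln(67.17/14)/k = 134100 s = 37.25 h.
Distance = v·t = 0.54·134100 = 72410 m = 72.41 km.

72.4 km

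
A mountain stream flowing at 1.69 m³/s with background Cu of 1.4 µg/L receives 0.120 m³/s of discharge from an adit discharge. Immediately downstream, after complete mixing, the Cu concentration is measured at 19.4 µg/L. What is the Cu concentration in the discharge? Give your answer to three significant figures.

273 µg/L

Mass balance: 1.690·1.400 + 0.1200·Cₑ = 1.810·19.40
→ Cₑ = (1.810·19.40 − 1.690·1.400) / 0.1200 = 272.9 µg/L.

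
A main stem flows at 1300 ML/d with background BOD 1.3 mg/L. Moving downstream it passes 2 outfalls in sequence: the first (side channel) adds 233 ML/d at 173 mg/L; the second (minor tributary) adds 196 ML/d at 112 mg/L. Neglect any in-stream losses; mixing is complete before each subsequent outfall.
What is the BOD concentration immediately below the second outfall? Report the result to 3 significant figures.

Below outfall 1: Q → 1533 ML/d, C = (1300·1.300 + 233.0·173.0)/1533 = 27.40 mg/L.
Below outfall 2: Q → 1729 ML/d, C = (1533·27.40 + 196.0·112.0)/1729 = 36.99 mg/L.

37.0 mg/L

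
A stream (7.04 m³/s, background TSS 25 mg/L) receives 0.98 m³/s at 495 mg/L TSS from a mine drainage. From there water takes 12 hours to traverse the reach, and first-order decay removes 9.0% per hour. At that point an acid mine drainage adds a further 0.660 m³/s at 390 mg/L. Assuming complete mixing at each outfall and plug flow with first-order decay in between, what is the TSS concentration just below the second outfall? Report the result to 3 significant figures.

54.2 mg/L

Conservation of mass: C = (7.040·25.00 + 0.9800·495.0) / 8.020 = 661.1/8.020 = 82.43 mg/L; combined flow 8.020 m³/s.
9.0%/h lost → k = −ln(1 − 0.09) = 0.09431 h⁻¹.
First-order decay: C = 82.43·exp(−k·t) = 82.43·0.3225 = 26.58 mg/L.
Second outfall: C = (8.020·26.58 + 0.6600·390.0)/8.680 = 54.22 mg/L.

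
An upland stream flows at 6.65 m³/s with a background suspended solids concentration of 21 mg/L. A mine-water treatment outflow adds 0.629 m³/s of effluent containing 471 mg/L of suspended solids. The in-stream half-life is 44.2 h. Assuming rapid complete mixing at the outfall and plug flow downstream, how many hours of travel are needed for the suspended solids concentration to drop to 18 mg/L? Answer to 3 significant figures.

Mixed concentration C = ΣQC/ΣQ = (6.650·21.00 + 0.6290·471.0) / 7.279 = 435.9/7.279 = 59.89 mg/L.
Half-life 44.2 h → k = ln 2 / 44.2 = 0.01568 h⁻¹ = 0.3764 d⁻¹.
59.89·exp(−k·t) = 18 → t = ln(59.89/18)/k = 275900 s = 76.65 h.

76.7 h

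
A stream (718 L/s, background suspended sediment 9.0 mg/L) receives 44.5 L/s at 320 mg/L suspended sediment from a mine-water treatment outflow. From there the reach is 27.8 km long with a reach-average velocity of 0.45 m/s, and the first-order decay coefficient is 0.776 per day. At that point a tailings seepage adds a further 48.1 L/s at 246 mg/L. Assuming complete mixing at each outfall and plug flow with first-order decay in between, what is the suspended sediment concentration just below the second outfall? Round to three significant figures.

After mixing, C = (718.0·9.000 + 44.50·320.0) / 762.5 = 20700/762.5 = 27.15 mg/L; combined flow 762.5 L/s.
Travel time t = 27.8·1000 / 0.45 = 61780 s = 17.16 h.
First-order decay: C = 27.15·exp(−k·t) = 27.15·0.5742 = 15.59 mg/L.
At the second outfall, C = (762.5·15.59 + 48.10·246.0) / (762.5 + 48.10) = 29.26 mg/L.

29.3 mg/L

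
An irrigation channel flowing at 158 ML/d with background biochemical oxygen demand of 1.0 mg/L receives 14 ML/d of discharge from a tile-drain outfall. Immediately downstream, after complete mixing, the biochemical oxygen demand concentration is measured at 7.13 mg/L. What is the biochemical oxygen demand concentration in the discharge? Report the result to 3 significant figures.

76.3 mg/L

Mass balance: 158.0·1.000 + 14.00·Cₑ = 172.0·7.130
→ Cₑ = (172.0·7.130 − 158.0·1.000) / 14.00 = 76.31 mg/L.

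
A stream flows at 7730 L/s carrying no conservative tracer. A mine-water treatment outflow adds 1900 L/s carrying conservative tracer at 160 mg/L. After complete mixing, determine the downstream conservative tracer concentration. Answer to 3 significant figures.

After mixing, C = (7730·0 + 1900·160.0) / 9630 = 304000/9630 = 31.57 mg/L.

31.6 mg/L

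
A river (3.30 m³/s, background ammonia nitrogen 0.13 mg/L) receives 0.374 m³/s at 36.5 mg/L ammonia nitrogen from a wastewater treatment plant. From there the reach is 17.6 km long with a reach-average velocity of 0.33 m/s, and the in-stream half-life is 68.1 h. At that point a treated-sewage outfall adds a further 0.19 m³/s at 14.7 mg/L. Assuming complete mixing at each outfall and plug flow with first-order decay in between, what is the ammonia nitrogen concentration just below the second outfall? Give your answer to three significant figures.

Flow-weighted average: C = (3.300·0.1300 + 0.3740·36.50) / 3.674 = 14.08/3.674 = 3.832 mg/L; combined flow 3.674 m³/s.
Travel time t = 17.6·1000 / 0.33 = 53330 s = 14.81 h.
Half-life 68.1 h → k = ln 2 / 68.1 = 0.01018 h⁻¹ = 0.2443 d⁻¹.
After decay, C = 3.832 × e^(−kt) = 3.832 × 0.8600 = 3.296 mg/L.
At the second outfall, C = (3.674·3.296 + 0.1900·14.70) / (3.674 + 0.1900) = 3.857 mg/L.

3.86 mg/L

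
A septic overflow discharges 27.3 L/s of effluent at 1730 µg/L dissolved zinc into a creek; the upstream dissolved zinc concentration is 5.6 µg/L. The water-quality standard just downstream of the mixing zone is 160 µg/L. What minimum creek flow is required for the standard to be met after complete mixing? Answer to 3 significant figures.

Set C_mix = 160: (Q·5.600 + 27.30·1730) / (Q + 27.30) = 160
→ Q = 27.30·(1730 − 160)/(160 − 5.600) = 277.6 L/s.

278 L/s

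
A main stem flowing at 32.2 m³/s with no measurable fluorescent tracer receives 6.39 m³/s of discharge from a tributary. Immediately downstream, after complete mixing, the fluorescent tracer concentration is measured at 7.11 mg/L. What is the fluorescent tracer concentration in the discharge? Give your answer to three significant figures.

42.9 mg/L

Mass balance: 32.20·0 + 6.390·Cₑ = 38.59·7.110
→ Cₑ = (38.59·7.110 − 32.20·0) / 6.390 = 42.94 mg/L.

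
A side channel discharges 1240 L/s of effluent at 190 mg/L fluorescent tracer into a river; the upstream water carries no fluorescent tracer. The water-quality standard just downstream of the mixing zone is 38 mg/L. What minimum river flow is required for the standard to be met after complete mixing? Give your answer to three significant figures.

4960 L/s

Set C_mix = 38: (Q·0 + 1240·190.0) / (Q + 1240) = 38
→ Q = 1240·(190.0 − 38)/(38 − 0) = 4960 L/s.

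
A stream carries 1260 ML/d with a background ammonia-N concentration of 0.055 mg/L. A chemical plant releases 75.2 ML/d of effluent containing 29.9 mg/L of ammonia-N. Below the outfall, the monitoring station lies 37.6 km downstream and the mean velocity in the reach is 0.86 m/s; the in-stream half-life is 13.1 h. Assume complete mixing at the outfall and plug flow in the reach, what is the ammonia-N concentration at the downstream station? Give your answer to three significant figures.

After mixing, C = (1260·0.05500 + 75.20·29.90) / 1335 = 2318/1335 = 1.736 mg/L.
Travel time t = 37.6·1000 / 0.86 = 43720 s = 12.14 h.
Half-life 13.1 h → k = ln 2 / 13.1 = 0.05291 h⁻¹ = 1.270 d⁻¹.
After decay, C = 1.736 × e^(−kt) = 1.736 × 0.5259 = 0.9130 mg/L.

0.913 mg/L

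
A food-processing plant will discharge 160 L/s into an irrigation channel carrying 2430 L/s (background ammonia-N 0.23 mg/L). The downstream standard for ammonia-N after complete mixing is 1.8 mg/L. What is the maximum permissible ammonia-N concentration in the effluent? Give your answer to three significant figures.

25.6 mg/L

At the limit, (Qr·Cr + Qe·Cₑ)/(Qr + Qe) = 1.8:
Cₑ = (2590·1.8 − 2430·0.2300) / 160.0 = 25.64 mg/L.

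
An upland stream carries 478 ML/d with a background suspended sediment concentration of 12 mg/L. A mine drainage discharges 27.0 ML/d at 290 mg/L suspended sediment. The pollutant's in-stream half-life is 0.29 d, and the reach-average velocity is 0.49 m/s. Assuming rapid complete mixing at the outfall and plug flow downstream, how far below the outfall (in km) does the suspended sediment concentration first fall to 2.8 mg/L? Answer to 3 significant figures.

40.1 km

Mixed concentration C = ΣQC/ΣQ = (478.0·12.00 + 27.00·290.0) / 505.0 = 13570/505.0 = 26.86 mg/L.
Half-life 0.29 d → k = ln 2 / 0.29 = 2.390 d⁻¹.
Set 26.86·exp(−k·t) = 2.8 → t = ln(26.86/2.8)/k = 81740 s = 22.70 h.
Distance = v·t = 0.49·81740 = 40050 m = 40.05 km.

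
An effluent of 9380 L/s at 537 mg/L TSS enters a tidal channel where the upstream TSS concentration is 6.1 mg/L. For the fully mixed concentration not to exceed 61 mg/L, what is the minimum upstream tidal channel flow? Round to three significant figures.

Set C_mix = 61: (Q·6.100 + 9380·537.0) / (Q + 9380) = 61
→ Q = 9380·(537.0 − 61)/(61 − 6.100) = 81330 L/s.

81300 L/s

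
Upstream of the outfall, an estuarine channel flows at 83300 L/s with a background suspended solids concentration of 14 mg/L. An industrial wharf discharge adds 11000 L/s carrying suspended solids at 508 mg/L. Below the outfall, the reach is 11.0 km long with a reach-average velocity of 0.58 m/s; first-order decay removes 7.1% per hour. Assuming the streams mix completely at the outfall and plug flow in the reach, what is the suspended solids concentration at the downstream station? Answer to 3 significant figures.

Mixed concentration C = ΣQC/ΣQ = (83300·14.00 + 11000·508.0) / 94300 = 6754000/94300 = 71.62 mg/L.
Travel time t = 11.0·1000 / 0.58 = 18970 s = 5.268 h.
7.1%/h lost → k = −ln(1 − 0.071) = 0.07365 h⁻¹.
Decay over the reach: 71.62·exp(−kt) = 71.62·0.6784 = 48.59 mg/L.

48.6 mg/L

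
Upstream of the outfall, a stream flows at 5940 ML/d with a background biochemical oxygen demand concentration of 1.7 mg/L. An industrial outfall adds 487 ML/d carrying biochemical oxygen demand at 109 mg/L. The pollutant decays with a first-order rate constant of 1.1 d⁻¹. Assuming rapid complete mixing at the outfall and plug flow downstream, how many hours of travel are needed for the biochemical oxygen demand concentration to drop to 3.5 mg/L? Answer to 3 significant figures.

22.5 h

Conservation of mass: C = (5940·1.700 + 487.0·109.0) / 6427 = 63180/6427 = 9.831 mg/L.
9.831·exp(−k·t) = 3.5 → t = ln(9.831/3.5)/k = 81120 s = 22.53 h.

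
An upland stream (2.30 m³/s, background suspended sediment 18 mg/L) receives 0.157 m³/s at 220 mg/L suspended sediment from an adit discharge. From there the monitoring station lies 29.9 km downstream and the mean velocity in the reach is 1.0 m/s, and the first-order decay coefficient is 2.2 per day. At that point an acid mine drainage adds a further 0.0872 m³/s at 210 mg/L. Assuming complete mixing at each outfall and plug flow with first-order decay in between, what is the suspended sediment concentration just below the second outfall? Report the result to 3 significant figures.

21.1 mg/L

Mixed concentration C = ΣQC/ΣQ = (2.300·18.00 + 0.1570·220.0) / 2.457 = 75.94/2.457 = 30.91 mg/L; combined flow 2.457 m³/s.
Travel time t = 29.9·1000 / 1.0 = 29900 s = 8.306 h.
Applying C = C₀e^(−kt): 30.91 × 0.4670 = 14.44 mg/L.
At the second outfall, C = (2.457·14.44 + 0.08720·210.0) / (2.457 + 0.08720) = 21.14 mg/L.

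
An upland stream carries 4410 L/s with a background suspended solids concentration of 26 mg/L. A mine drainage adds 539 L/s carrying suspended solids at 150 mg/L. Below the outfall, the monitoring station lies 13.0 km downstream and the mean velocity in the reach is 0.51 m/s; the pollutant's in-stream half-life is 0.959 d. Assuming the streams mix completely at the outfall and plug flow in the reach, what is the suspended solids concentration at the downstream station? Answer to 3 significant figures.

31.9 mg/L

Flow-weighted average: C = (4410·26.00 + 539.0·150.0) / 4949 = 195500/4949 = 39.50 mg/L.
Travel time t = 13.0·1000 / 0.51 = 25490 s = 7.081 h.
Half-life 0.959 d → k = ln 2 / 0.959 = 0.7228 d⁻¹.
Applying C = C₀e^(−kt): 39.50 × 0.8080 = 31.92 mg/L.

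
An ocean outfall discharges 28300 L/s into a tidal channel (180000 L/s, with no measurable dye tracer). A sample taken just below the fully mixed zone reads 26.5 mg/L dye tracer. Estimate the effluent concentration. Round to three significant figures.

Mass balance: 180000·0 + 28300·Cₑ = 208300·26.50
→ Cₑ = (208300·26.50 − 180000·0) / 28300 = 195.1 mg/L.

195 mg/L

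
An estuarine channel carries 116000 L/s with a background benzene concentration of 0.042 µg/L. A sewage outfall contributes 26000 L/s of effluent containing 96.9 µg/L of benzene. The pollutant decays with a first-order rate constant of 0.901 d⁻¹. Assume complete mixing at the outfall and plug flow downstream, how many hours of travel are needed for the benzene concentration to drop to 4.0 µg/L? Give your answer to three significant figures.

39.7 h

Conservation of mass: C = (116000·0.04200 + 26000·96.90) / 142000 = 2524000/142000 = 17.78 µg/L.
17.78·exp(−k·t) = 4.0 → t = ln(17.78/4.0)/k = 143000 s = 39.73 h.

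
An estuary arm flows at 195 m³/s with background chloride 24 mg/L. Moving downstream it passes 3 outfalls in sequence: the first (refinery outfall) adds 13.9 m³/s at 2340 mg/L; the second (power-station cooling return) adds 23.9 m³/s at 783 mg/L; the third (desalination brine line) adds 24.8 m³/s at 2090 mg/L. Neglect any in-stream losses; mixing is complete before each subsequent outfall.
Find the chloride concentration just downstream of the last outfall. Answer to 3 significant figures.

After outfall 1: Q = 195.0 + 13.90 = 208.9 m³/s; C = (195.0·24.00 + 13.90·2340)/208.9 = 178.1 mg/L.
After outfall 2: Q = 208.9 + 23.90 = 232.8 m³/s; C = (208.9·178.1 + 23.90·783.0)/232.8 = 240.2 mg/L.
After outfall 3: Q = 232.8 + 24.80 = 257.6 m³/s; C = (232.8·240.2 + 24.80·2090)/257.6 = 418.3 mg/L.

418 mg/L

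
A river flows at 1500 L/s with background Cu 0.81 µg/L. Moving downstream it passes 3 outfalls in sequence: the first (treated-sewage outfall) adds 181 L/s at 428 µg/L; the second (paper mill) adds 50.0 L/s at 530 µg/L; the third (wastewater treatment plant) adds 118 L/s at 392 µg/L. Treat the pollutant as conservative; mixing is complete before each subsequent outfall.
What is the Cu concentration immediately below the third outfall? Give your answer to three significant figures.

81.9 µg/L

Below outfall 1: Q → 1681 L/s, C = (1500·0.8100 + 181.0·428.0)/1681 = 46.81 µg/L.
Below outfall 2: Q → 1731 L/s, C = (1681·46.81 + 50.00·530.0)/1731 = 60.76 µg/L.
Below outfall 3: Q → 1849 L/s, C = (1731·60.76 + 118.0·392.0)/1849 = 81.90 µg/L.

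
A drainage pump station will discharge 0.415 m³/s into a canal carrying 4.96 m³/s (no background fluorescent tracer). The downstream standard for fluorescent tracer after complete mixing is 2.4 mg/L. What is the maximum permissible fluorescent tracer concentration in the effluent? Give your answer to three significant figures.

At the limit, (Qr·Cr + Qe·Cₑ)/(Qr + Qe) = 2.4:
Cₑ = (5.375·2.4 − 4.960·0) / 0.4150 = 31.08 mg/L.

31.1 mg/L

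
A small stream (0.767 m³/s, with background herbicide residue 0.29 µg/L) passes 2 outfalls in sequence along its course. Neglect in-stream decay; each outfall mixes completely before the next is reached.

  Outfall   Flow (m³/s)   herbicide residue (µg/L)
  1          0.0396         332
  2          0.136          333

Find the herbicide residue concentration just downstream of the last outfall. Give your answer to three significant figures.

After outfall 1: Q = 0.7670 + 0.03960 = 0.8066 m³/s; C = (0.7670·0.2900 + 0.03960·332.0)/0.8066 = 16.58 µg/L.
After outfall 2: Q = 0.8066 + 0.1360 = 0.9426 m³/s; C = (0.8066·16.58 + 0.1360·333.0)/0.9426 = 62.23 µg/L.

62.2 µg/L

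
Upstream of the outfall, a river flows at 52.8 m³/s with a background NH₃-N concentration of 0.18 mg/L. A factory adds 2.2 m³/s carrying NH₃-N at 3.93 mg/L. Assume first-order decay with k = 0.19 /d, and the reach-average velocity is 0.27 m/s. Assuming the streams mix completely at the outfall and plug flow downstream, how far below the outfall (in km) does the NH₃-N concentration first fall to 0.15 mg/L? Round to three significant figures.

Flow-weighted average: C = (52.80·0.1800 + 2.200·3.930) / 55.00 = 18.15/55.00 = 0.3300 mg/L.
Set 0.3300·exp(−k·t) = 0.15 → t = ln(0.3300/0.15)/k = 358500 s = 99.59 h.
Distance = v·t = 0.27·358500 = 96810 m = 96.81 km.

96.8 km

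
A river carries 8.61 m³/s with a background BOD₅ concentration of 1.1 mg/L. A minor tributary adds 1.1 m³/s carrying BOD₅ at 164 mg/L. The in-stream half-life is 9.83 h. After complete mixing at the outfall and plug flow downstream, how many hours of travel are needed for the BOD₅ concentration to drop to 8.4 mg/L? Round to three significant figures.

Conservation of mass: C = (8.610·1.100 + 1.100·164.0) / 9.710 = 189.9/9.710 = 19.55 mg/L.
Half-life 9.83 h → k = ln 2 / 9.83 = 0.07051 h⁻¹ = 1.692 d⁻¹.
19.55·exp(−k·t) = 8.4 → t = ln(19.55/8.4)/k = 43140 s = 11.98 h.

12.0 h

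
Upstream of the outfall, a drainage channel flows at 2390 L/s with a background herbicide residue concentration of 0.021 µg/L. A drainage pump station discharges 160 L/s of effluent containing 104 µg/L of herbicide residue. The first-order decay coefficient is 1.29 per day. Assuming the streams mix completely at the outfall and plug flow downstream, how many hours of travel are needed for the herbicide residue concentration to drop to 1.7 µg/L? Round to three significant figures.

Conservation of mass: C = (2390·0.02100 + 160.0·104.0) / 2550 = 16690/2550 = 6.545 µg/L.
6.545·exp(−k·t) = 1.7 → t = ln(6.545/1.7)/k = 90290 s = 25.08 h.

25.1 h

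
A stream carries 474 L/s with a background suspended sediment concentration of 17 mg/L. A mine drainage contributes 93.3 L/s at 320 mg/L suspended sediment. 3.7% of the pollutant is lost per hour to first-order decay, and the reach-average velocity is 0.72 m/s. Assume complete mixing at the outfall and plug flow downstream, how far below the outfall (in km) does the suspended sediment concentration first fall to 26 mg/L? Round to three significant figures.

After mixing, C = (474.0·17.00 + 93.30·320.0) / 567.3 = 37910/567.3 = 66.83 mg/L.
3.7%/h lost → k = −ln(1 − 0.037) = 0.03770 h⁻¹.
Set 66.83·exp(−k·t) = 26 → t = ln(66.83/26)/k = 90150 s = 25.04 h.
Distance = v·t = 0.72·90150 = 64910 m = 64.91 km.

64.9 km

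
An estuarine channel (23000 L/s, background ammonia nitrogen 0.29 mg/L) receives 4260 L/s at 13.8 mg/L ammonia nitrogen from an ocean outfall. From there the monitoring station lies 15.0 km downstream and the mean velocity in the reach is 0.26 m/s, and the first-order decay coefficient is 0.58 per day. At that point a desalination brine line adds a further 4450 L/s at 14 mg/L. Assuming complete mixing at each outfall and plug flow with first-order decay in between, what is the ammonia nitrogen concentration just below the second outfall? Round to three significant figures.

After mixing, C = (23000·0.2900 + 4260·13.80) / 27260 = 65460/27260 = 2.401 mg/L; combined flow 27260 L/s.
Travel time t = 15.0·1000 / 0.26 = 57690 s = 16.03 h.
Decay over the reach: 2.401·exp(−kt) = 2.401·0.6789 = 1.630 mg/L.
At the second outfall, C = (27260·1.630 + 4450·14.00) / (27260 + 4450) = 3.366 mg/L.

3.37 mg/L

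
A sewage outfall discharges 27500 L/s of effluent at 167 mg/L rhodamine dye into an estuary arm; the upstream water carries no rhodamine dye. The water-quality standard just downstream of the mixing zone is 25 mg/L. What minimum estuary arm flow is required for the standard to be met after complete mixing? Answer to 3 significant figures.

Set C_mix = 25: (Q·0 + 27500·167.0) / (Q + 27500) = 25
→ Q = 27500·(167.0 − 25)/(25 − 0) = 156200 L/s.

156000 L/s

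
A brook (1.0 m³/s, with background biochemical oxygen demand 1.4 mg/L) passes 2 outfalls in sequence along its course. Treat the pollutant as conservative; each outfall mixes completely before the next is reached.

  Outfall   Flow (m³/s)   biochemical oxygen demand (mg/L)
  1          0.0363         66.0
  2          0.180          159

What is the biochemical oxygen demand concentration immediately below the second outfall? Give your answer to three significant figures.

26.7 mg/L

Outfall 1: combined Q = 1.036 m³/s; C = (1.000·1.400 + 0.03630·66.00)/1.036 = 3.663 mg/L.
Outfall 2: combined Q = 1.216 m³/s; C = (1.036·3.663 + 0.1800·159.0)/1.216 = 26.65 mg/L.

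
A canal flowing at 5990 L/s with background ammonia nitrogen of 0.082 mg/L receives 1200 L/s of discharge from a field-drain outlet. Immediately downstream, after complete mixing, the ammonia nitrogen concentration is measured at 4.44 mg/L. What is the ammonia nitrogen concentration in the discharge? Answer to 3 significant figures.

26.2 mg/L

Mass balance: 5990·0.08200 + 1200·Cₑ = 7190·4.440
→ Cₑ = (7190·4.440 − 5990·0.08200) / 1200 = 26.19 mg/L.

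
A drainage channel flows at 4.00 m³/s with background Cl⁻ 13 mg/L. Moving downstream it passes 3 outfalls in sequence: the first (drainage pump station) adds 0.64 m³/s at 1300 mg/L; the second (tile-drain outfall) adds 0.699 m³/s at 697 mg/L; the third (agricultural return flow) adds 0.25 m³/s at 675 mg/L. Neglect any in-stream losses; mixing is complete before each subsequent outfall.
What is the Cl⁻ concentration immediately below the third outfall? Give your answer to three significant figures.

Outfall 1: combined Q = 4.640 m³/s; C = (4.000·13.00 + 0.6400·1300)/4.640 = 190.5 mg/L.
Outfall 2: combined Q = 5.339 m³/s; C = (4.640·190.5 + 0.6990·697.0)/5.339 = 256.8 mg/L.
Outfall 3: combined Q = 5.589 m³/s; C = (5.339·256.8 + 0.2500·675.0)/5.589 = 275.5 mg/L.

276 mg/L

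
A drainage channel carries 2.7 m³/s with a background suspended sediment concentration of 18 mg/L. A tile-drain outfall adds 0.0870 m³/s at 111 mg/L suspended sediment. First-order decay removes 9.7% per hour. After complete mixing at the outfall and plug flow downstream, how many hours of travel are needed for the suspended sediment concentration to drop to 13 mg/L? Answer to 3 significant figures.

4.65 h

Mass balance: C = (2.700·18.00 + 0.08700·111.0) / 2.787 = 58.26/2.787 = 20.90 mg/L.
9.7%/h lost → k = −ln(1 − 0.097) = 0.1020 h⁻¹.
20.90·exp(−k·t) = 13 → t = ln(20.90/13)/k = 16760 s = 4.655 h.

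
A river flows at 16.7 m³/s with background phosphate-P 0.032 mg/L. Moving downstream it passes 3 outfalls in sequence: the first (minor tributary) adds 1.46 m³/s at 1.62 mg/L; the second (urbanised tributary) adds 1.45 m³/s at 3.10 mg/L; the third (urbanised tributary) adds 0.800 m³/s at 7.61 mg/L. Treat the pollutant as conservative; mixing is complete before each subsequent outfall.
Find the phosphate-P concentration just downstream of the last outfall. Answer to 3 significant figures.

0.661 mg/L

Outfall 1: combined Q = 18.16 m³/s; C = (16.70·0.03200 + 1.460·1.620)/18.16 = 0.1597 mg/L.
Outfall 2: combined Q = 19.61 m³/s; C = (18.16·0.1597 + 1.450·3.100)/19.61 = 0.3771 mg/L.
Outfall 3: combined Q = 20.41 m³/s; C = (19.61·0.3771 + 0.8000·7.610)/20.41 = 0.6606 mg/L.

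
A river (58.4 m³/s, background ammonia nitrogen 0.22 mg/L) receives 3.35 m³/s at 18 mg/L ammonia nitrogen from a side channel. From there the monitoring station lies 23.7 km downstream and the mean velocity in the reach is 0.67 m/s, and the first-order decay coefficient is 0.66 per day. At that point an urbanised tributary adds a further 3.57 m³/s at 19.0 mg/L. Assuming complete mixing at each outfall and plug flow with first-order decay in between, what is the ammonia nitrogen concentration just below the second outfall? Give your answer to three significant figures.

After mixing, C = (58.40·0.2200 + 3.350·18.00) / 61.75 = 73.15/61.75 = 1.185 mg/L; combined flow 61.75 m³/s.
Travel time t = 23.7·1000 / 0.67 = 35370 s = 9.826 h.
After decay, C = 1.185 × e^(−kt) = 1.185 × 0.7632 = 0.9041 mg/L.
At the second outfall, C = (61.75·0.9041 + 3.570·19.00) / (61.75 + 3.570) = 1.893 mg/L.

1.89 mg/L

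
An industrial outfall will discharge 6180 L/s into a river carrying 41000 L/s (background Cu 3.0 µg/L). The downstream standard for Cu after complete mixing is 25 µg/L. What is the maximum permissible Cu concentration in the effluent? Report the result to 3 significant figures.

171 µg/L

At the limit, (Qr·Cr + Qe·Cₑ)/(Qr + Qe) = 25:
Cₑ = (47180·25 − 41000·3.000) / 6180 = 171.0 µg/L.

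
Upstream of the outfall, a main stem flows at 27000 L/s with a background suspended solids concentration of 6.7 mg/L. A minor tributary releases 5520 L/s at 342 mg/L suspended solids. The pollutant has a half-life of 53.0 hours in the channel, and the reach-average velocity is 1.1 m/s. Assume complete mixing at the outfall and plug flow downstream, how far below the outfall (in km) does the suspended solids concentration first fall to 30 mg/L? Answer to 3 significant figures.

228 km

Mixed concentration C = ΣQC/ΣQ = (27000·6.700 + 5520·342.0) / 32520 = 2069000/32520 = 63.61 mg/L.
Half-life 53.0 h → k = ln 2 / 53.0 = 0.01308 h⁻¹ = 0.3139 d⁻¹.
Set 63.61·exp(−k·t) = 30 → t = ln(63.61/30)/k = 206900 s = 57.47 h.
Distance = v·t = 1.1·206900 = 227600 m = 227.6 km.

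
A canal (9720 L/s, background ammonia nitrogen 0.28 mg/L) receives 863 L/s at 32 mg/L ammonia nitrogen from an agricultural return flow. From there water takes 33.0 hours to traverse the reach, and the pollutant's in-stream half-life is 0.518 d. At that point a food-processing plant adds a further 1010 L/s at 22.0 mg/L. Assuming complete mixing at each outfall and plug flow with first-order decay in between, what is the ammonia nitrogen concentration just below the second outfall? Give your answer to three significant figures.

Mixed concentration C = ΣQC/ΣQ = (9720·0.2800 + 863.0·32.00) / 10580 = 30340/10580 = 2.867 mg/L; combined flow 10580 L/s.
Half-life 0.518 d → k = ln 2 / 0.518 = 1.338 d⁻¹.
After decay, C = 2.867 × e^(−kt) = 2.867 × 0.1588 = 0.4553 mg/L.
At the second outfall, C = (10580·0.4553 + 1010·22.00) / (10580 + 1010) = 2.332 mg/L.

2.33 mg/L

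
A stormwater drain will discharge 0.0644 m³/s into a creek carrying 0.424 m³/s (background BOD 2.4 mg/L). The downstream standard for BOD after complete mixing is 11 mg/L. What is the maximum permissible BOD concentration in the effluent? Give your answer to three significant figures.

67.6 mg/L

At the limit, (Qr·Cr + Qe·Cₑ)/(Qr + Qe) = 11:
Cₑ = (0.4884·11 − 0.4240·2.400) / 0.06440 = 67.62 mg/L.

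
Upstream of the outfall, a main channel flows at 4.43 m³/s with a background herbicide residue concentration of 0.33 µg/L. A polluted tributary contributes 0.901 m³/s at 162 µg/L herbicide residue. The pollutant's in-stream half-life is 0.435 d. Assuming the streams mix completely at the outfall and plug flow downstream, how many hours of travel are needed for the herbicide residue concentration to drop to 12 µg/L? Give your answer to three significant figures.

Flow-weighted average: C = (4.430·0.3300 + 0.9010·162.0) / 5.331 = 147.4/5.331 = 27.65 µg/L.
Half-life 0.435 d → k = ln 2 / 0.435 = 1.593 d⁻¹.
27.65·exp(−k·t) = 12 → t = ln(27.65/12)/k = 45270 s = 12.57 h.

12.6 h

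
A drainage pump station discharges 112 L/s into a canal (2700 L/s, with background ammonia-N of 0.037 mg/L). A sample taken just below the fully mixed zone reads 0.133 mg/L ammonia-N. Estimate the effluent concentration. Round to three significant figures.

Mass balance: 2700·0.03700 + 112.0·Cₑ = 2812·0.1330
→ Cₑ = (2812·0.1330 − 2700·0.03700) / 112.0 = 2.447 mg/L.

2.45 mg/L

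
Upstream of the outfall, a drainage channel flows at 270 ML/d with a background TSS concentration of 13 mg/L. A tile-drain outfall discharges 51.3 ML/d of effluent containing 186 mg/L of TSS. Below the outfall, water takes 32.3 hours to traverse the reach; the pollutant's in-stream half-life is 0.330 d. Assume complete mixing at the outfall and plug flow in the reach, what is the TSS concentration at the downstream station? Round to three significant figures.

2.40 mg/L

Flow-weighted average: C = (270.0·13.00 + 51.30·186.0) / 321.3 = 13050/321.3 = 40.62 mg/L.
Half-life 0.330 d → k = ln 2 / 0.330 = 2.100 d⁻¹.
Decay over the reach: 40.62·exp(−kt) = 40.62·0.05920 = 2.405 mg/L.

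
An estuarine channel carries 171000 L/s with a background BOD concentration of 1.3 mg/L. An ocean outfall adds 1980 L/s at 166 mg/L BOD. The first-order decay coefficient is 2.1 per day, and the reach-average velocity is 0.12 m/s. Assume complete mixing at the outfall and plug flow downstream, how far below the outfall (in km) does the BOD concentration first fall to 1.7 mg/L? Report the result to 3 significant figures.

After mixing, C = (171000·1.300 + 1980·166.0) / 173000 = 551000/173000 = 3.185 mg/L.
Set 3.185·exp(−k·t) = 1.7 → t = ln(3.185/1.7)/k = 25830 s = 7.176 h.
Distance = v·t = 0.12·25830 = 3100 m = 3.100 km.

3.10 km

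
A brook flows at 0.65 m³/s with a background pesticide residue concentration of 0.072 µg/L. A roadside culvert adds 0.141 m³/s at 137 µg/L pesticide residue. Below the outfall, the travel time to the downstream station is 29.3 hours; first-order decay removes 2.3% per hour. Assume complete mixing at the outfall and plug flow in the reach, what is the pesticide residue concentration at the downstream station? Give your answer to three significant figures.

12.4 µg/L

Mixed concentration C = ΣQC/ΣQ = (0.6500·0.07200 + 0.1410·137.0) / 0.7910 = 19.36/0.7910 = 24.48 µg/L.
2.3%/h lost → k = −ln(1 − 0.023) = 0.02327 h⁻¹.
First-order decay: C = 24.48·exp(−k·t) = 24.48·0.5057 = 12.38 µg/L.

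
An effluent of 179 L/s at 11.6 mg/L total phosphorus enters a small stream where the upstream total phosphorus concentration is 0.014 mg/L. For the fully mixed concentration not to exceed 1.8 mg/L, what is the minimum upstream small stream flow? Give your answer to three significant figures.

982 L/s

Set C_mix = 1.8: (Q·0.01400 + 179.0·11.60) / (Q + 179.0) = 1.8
→ Q = 179.0·(11.60 − 1.8)/(1.8 − 0.01400) = 982.2 L/s.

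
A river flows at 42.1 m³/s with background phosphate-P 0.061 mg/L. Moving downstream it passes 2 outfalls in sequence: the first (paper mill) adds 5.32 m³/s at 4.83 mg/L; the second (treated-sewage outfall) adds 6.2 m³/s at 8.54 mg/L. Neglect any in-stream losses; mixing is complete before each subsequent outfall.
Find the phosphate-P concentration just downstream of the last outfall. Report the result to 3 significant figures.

Below outfall 1: Q → 47.42 m³/s, C = (42.10·0.06100 + 5.320·4.830)/47.42 = 0.5960 mg/L.
Below outfall 2: Q → 53.62 m³/s, C = (47.42·0.5960 + 6.200·8.540)/53.62 = 1.515 mg/L.

1.51 mg/L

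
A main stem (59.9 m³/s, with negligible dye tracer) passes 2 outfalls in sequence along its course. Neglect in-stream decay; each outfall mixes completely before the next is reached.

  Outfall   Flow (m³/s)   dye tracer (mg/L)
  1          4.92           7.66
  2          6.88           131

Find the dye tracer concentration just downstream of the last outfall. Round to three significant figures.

13.1 mg/L

After outfall 1: Q = 59.90 + 4.920 = 64.82 m³/s; C = (59.90·0 + 4.920·7.660)/64.82 = 0.5814 mg/L.
After outfall 2: Q = 64.82 + 6.880 = 71.70 m³/s; C = (64.82·0.5814 + 6.880·131.0)/71.70 = 13.10 mg/L.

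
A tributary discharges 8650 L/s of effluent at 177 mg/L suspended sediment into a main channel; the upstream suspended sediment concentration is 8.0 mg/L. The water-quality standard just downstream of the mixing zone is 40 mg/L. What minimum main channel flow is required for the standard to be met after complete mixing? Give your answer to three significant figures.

Set C_mix = 40: (Q·8.000 + 8650·177.0) / (Q + 8650) = 40
→ Q = 8650·(177.0 − 40)/(40 − 8.000) = 37030 L/s.

37000 L/s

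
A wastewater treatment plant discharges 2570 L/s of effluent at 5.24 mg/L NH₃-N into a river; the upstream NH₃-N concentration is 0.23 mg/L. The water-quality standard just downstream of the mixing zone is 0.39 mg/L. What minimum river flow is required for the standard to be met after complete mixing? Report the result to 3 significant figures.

77900 L/s

Set C_mix = 0.39: (Q·0.2300 + 2570·5.240) / (Q + 2570) = 0.39
→ Q = 2570·(5.240 − 0.39)/(0.39 − 0.2300) = 77900 L/s.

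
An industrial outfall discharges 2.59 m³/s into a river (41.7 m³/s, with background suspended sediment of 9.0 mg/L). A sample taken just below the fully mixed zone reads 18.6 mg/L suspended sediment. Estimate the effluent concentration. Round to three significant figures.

Mass balance: 41.70·9.000 + 2.590·Cₑ = 44.29·18.60
→ Cₑ = (44.29·18.60 − 41.70·9.000) / 2.590 = 173.2 mg/L.

173 mg/L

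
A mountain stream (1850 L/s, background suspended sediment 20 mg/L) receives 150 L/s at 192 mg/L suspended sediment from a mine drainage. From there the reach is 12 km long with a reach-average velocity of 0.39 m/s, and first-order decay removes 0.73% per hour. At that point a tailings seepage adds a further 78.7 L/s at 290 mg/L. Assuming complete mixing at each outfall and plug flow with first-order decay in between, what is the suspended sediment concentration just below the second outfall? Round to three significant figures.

Mass balance: C = (1850·20.00 + 150.0·192.0) / 2000 = 65800/2000 = 32.90 mg/L; combined flow 2000 L/s.
Travel time t = 12·1000 / 0.39 = 30770 s = 8.547 h.
0.73%/h lost → k = −ln(1 − 0.0073) = 0.007327 h⁻¹.
First-order decay: C = 32.90·exp(−k·t) = 32.90·0.9393 = 30.90 mg/L.
Second outfall: C = (2000·30.90 + 78.70·290.0)/2079 = 40.71 mg/L.

40.7 mg/L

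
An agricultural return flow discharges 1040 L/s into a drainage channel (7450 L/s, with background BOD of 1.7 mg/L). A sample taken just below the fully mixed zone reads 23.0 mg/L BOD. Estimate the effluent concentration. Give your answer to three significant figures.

Mass balance: 7450·1.700 + 1040·Cₑ = 8490·23.00
→ Cₑ = (8490·23.00 − 7450·1.700) / 1040 = 175.6 mg/L.

176 mg/L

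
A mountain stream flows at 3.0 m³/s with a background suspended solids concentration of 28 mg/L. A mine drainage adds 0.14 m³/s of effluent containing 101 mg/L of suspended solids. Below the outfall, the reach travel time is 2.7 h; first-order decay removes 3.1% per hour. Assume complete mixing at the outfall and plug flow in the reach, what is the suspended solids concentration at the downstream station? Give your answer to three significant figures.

28.7 mg/L

Mass balance: C = (3.000·28.00 + 0.1400·101.0) / 3.140 = 98.14/3.140 = 31.25 mg/L.
3.1%/h lost → k = −ln(1 − 0.031) = 0.03149 h⁻¹.
After decay, C = 31.25 × e^(−kt) = 31.25 × 0.9185 = 28.71 mg/L.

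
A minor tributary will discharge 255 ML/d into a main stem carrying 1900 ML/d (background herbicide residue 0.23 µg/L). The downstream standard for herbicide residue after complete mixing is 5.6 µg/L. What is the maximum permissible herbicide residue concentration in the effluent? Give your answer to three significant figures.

At the limit, (Qr·Cr + Qe·Cₑ)/(Qr + Qe) = 5.6:
Cₑ = (2155·5.6 − 1900·0.2300) / 255.0 = 45.61 µg/L.

45.6 µg/L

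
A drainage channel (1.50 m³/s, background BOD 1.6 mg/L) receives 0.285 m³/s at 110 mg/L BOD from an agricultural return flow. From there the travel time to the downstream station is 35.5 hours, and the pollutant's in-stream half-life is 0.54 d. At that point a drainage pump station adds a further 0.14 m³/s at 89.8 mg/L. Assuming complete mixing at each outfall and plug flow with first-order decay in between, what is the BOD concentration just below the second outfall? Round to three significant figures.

Mixed concentration C = ΣQC/ΣQ = (1.500·1.600 + 0.2850·110.0) / 1.785 = 33.75/1.785 = 18.91 mg/L; combined flow 1.785 m³/s.
Half-life 0.54 d → k = ln 2 / 0.54 = 1.284 d⁻¹.
First-order decay: C = 18.91·exp(−k·t) = 18.91·0.1498 = 2.832 mg/L.
Second outfall: C = (1.785·2.832 + 0.1400·89.80)/1.925 = 9.157 mg/L.

9.16 mg/L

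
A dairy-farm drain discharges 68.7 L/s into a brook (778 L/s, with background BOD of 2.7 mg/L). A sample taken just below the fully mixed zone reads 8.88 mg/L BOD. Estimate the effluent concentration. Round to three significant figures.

Mass balance: 778.0·2.700 + 68.70·Cₑ = 846.7·8.880
→ Cₑ = (846.7·8.880 − 778.0·2.700) / 68.70 = 78.87 mg/L.

78.9 mg/L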